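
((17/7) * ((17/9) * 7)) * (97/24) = 28033/216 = 129.78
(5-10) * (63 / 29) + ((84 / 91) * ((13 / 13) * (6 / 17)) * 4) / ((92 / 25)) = -1548945 / 147407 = -10.51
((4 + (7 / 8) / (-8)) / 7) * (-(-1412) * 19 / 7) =1670043 / 784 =2130.16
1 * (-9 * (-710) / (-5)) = -1278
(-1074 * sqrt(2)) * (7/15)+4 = 4-2506 * sqrt(2)/5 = -704.80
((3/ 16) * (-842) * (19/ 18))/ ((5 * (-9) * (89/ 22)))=87989/ 96120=0.92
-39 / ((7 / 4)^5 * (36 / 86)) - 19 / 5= -2389039 / 252105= -9.48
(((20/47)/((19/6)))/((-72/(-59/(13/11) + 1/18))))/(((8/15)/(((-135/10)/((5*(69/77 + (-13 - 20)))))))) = 4492565/306106112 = 0.01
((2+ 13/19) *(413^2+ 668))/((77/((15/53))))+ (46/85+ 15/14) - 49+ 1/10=983911223/599165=1642.14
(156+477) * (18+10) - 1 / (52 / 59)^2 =47922215 / 2704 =17722.71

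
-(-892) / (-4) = -223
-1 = -1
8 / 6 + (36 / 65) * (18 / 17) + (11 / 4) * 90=1653653 / 6630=249.42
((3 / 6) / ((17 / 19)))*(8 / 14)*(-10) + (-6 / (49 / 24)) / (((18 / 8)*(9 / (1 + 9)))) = -34820 / 7497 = -4.64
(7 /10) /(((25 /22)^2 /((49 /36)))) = 41503 /56250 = 0.74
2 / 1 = 2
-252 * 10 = -2520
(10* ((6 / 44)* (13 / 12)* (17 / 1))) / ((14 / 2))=1105 / 308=3.59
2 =2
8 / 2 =4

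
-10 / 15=-0.67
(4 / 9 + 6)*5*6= 580 / 3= 193.33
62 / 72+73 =2659 / 36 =73.86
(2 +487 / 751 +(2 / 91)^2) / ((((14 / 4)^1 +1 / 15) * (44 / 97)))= 23969543415 / 14639598974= 1.64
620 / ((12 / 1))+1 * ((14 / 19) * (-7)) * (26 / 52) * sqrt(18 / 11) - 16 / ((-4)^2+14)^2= 11621 / 225 - 147 * sqrt(22) / 209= 48.35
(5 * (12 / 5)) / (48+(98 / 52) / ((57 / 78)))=228 / 961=0.24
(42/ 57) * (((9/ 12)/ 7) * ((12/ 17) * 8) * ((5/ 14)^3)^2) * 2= 140625/ 76001254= 0.00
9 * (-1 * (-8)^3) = 4608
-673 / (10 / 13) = -8749 / 10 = -874.90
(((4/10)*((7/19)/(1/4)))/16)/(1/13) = 0.48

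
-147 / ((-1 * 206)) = 147 / 206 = 0.71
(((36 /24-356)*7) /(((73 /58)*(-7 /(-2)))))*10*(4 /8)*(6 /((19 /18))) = -22205880 /1387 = -16010.01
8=8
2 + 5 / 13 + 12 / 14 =295 / 91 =3.24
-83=-83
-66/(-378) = 11/63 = 0.17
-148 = -148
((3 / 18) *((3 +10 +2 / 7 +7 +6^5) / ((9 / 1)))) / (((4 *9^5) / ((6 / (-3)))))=-27287 / 22320522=-0.00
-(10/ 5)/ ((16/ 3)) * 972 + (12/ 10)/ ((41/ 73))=-148569/ 410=-362.36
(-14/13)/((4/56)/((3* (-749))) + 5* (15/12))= -0.17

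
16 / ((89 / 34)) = 544 / 89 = 6.11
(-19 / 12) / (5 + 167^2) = -0.00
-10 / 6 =-5 / 3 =-1.67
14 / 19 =0.74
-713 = -713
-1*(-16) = 16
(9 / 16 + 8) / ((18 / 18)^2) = 137 / 16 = 8.56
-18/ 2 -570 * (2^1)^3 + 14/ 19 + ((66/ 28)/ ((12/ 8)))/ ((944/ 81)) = -573537647/ 125552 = -4568.13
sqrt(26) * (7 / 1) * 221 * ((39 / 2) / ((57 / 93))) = 1870323 * sqrt(26) / 38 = 250968.78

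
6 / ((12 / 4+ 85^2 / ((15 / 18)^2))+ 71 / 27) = 81 / 140530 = 0.00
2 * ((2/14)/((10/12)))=12/35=0.34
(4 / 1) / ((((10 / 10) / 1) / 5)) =20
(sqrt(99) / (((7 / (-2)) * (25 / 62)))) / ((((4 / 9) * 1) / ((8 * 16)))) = -107136 * sqrt(11) / 175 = -2030.46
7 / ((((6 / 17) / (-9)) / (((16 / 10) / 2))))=-714 / 5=-142.80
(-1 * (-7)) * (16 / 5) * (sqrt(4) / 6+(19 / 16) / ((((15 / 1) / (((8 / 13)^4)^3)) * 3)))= 39149922696173968 / 5242069152558225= 7.47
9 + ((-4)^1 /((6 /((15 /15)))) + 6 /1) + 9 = 70 /3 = 23.33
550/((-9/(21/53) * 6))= -1925/477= -4.04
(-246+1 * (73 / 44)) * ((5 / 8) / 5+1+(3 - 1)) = -268775 / 352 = -763.57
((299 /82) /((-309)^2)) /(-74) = -299 /579378708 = -0.00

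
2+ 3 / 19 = 41 / 19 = 2.16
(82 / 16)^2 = 26.27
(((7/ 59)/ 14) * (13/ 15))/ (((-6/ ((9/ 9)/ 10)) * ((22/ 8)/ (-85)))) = 221/ 58410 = 0.00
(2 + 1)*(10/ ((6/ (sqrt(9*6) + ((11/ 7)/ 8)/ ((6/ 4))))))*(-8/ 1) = -120*sqrt(6) -110/ 21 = -299.18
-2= -2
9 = 9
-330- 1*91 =-421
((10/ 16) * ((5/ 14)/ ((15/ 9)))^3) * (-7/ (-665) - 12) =-30753/ 417088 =-0.07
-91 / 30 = -3.03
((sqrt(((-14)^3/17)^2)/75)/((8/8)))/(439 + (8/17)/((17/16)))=46648/9524925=0.00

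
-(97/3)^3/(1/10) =-9126730/27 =-338027.04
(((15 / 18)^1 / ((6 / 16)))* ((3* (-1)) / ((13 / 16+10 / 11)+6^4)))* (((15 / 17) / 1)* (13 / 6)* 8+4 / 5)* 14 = -78848 / 68119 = -1.16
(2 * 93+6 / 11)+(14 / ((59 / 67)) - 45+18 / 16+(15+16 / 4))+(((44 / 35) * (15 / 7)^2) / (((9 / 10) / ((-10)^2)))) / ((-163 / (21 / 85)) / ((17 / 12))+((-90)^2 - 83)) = 2389042966267 / 13447752472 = 177.65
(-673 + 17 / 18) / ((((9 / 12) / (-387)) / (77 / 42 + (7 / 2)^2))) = 4883827.72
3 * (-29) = -87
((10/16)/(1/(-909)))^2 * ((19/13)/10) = 78496695/1664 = 47173.49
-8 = -8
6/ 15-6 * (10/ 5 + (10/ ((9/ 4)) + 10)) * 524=-775514/ 15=-51700.93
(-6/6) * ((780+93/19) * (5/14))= -74565/266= -280.32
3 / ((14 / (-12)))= -18 / 7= -2.57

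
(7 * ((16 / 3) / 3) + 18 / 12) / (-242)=-251 / 4356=-0.06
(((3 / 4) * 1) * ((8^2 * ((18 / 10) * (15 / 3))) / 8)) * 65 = 3510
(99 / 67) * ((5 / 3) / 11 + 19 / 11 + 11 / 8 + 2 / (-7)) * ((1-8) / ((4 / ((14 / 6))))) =-38395 / 2144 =-17.91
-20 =-20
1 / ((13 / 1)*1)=1 / 13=0.08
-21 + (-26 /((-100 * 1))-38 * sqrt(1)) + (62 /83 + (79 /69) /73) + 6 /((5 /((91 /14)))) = -1048884287 /20903550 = -50.18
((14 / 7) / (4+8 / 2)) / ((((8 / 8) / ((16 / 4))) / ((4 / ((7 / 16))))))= 64 / 7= 9.14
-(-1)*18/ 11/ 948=3/ 1738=0.00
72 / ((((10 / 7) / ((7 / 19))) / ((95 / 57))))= 588 / 19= 30.95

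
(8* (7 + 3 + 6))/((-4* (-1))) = 32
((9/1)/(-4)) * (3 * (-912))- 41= 6115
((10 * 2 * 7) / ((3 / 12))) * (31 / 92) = 4340 / 23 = 188.70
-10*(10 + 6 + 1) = -170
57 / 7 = 8.14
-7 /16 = -0.44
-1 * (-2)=2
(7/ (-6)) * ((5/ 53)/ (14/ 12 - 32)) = 7/ 1961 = 0.00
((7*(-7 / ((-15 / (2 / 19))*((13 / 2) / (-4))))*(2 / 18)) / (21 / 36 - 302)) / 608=98 / 763856145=0.00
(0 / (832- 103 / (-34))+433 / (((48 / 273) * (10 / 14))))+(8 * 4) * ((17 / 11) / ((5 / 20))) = 3645.58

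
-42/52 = -21/26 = -0.81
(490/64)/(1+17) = 245/576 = 0.43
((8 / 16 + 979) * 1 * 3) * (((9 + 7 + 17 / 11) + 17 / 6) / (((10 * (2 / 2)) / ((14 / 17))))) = 3688797 / 748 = 4931.55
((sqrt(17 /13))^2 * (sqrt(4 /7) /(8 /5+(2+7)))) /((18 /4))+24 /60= 340 * sqrt(7) /43407+2 /5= 0.42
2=2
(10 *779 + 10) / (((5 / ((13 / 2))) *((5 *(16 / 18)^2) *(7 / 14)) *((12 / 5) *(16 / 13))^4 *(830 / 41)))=74212188375 / 22280142848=3.33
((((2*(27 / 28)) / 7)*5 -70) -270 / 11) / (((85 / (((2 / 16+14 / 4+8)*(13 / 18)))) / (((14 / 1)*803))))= -590939453 / 5712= -103455.79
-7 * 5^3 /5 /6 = -175 /6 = -29.17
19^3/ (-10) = -6859/ 10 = -685.90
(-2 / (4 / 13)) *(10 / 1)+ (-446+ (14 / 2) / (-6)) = -3073 / 6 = -512.17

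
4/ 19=0.21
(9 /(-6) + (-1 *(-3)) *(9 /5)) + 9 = 12.90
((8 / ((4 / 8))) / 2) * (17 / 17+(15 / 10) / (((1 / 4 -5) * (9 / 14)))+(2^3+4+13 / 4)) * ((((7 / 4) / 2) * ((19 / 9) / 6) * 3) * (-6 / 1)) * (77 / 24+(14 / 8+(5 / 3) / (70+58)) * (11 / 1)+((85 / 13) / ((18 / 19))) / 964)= -2052315588911 / 129931776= -15795.33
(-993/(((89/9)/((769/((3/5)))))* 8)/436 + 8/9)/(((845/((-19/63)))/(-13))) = -1911491941/11440971360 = -0.17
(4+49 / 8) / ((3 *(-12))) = -9 / 32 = -0.28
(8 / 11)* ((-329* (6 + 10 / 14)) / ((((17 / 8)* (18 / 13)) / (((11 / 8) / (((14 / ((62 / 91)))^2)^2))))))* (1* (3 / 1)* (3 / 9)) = -0.00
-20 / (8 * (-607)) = 5 / 1214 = 0.00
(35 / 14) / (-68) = -5 / 136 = -0.04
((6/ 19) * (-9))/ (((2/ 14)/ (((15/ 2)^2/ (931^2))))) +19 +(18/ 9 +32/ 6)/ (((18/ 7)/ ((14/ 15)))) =41276908427/ 1905635970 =21.66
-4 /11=-0.36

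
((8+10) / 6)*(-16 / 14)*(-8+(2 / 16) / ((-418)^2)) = 33547005 / 1223068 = 27.43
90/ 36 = 5/ 2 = 2.50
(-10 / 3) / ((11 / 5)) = -50 / 33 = -1.52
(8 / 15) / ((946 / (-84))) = -112 / 2365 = -0.05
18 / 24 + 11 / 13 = 83 / 52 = 1.60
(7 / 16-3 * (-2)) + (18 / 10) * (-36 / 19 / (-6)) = 10649 / 1520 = 7.01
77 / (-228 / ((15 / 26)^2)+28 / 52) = -75075 / 667363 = -0.11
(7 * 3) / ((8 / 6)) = 15.75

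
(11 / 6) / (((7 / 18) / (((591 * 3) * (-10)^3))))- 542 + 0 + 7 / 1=-8358963.57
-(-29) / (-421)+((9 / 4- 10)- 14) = -21.82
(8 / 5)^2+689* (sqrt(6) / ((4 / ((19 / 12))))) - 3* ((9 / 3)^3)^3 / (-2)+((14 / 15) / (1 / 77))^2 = 13091* sqrt(6) / 48+3122269 / 90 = 35359.93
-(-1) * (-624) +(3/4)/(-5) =-12483/20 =-624.15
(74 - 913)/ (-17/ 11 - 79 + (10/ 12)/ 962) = 53269788/ 5113937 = 10.42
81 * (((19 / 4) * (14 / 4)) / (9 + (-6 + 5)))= 10773 / 64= 168.33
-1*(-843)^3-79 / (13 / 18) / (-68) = 264792082005 / 442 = 599077108.61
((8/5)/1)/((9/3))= 0.53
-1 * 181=-181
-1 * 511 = -511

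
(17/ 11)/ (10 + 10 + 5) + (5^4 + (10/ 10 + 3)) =172992/ 275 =629.06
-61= -61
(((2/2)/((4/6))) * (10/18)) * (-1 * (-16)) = 40/3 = 13.33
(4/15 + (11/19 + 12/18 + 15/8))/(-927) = -7723/2113560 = -0.00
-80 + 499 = 419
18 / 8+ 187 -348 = -635 / 4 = -158.75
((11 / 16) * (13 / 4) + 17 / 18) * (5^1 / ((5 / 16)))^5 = 29999104 / 9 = 3333233.78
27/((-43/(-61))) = 1647/43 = 38.30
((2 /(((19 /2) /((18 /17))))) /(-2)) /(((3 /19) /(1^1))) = -12 /17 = -0.71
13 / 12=1.08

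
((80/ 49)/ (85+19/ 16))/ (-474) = -640/ 16014327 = -0.00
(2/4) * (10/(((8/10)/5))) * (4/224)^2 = 125/12544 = 0.01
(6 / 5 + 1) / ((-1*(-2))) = 11 / 10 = 1.10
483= 483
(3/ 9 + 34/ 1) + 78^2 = 18355/ 3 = 6118.33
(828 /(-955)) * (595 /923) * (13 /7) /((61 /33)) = -464508 /827221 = -0.56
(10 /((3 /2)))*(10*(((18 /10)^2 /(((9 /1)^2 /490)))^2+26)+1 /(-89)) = 7300828 /267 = 27343.93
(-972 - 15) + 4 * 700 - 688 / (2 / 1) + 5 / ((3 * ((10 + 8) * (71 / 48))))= 938731 / 639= 1469.06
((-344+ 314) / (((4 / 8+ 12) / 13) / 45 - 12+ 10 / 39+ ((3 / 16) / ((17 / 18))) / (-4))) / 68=432 / 11527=0.04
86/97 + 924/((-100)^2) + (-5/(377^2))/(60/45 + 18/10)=1585875529141/1619915277500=0.98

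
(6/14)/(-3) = -1/7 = -0.14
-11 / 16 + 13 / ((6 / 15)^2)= 1289 / 16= 80.56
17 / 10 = 1.70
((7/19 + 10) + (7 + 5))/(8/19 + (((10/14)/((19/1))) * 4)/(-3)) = 8925/148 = 60.30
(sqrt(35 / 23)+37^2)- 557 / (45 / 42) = sqrt(805) / 23+12737 / 15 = 850.37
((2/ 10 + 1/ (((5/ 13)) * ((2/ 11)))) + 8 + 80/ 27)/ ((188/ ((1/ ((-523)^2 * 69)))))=1375/ 191603782152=0.00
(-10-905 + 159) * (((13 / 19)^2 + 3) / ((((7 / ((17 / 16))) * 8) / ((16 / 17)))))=-16902 / 361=-46.82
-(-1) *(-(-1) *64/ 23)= 64/ 23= 2.78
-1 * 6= -6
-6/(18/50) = -50/3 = -16.67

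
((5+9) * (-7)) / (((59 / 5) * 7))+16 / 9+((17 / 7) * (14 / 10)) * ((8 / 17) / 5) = 12098 / 13275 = 0.91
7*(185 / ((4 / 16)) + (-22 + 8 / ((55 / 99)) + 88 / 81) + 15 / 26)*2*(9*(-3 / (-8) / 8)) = 54107809 / 12480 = 4335.56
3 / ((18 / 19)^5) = 2476099 / 629856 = 3.93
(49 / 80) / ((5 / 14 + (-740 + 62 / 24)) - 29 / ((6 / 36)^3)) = -1029 / 11761780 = -0.00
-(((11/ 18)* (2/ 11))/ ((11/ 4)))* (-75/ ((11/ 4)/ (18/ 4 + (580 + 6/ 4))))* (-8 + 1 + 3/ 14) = -11134000/ 2541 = -4381.74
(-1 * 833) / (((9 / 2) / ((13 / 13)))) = -1666 / 9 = -185.11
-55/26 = -2.12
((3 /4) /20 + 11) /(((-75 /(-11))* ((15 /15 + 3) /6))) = 9713 /4000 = 2.43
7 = 7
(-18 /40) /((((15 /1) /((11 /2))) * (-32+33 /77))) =231 /44200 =0.01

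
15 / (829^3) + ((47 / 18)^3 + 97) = 381444789838283 / 3322623305448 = 114.80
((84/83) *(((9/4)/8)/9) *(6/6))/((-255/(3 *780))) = -819/2822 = -0.29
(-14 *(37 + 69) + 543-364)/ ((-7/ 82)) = 107010/ 7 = 15287.14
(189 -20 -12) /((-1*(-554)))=157 /554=0.28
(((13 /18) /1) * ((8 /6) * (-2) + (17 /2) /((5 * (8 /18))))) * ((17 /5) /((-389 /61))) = -1873859 /4201200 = -0.45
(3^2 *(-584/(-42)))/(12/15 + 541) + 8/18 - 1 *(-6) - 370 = -6889724/18963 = -363.32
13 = 13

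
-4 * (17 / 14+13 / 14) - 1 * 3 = -81 / 7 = -11.57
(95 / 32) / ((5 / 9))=5.34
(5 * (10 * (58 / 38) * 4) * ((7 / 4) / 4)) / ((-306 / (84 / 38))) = -35525 / 36822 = -0.96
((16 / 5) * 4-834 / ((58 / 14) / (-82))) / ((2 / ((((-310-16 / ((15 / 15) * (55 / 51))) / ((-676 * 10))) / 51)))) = 314682791 / 40433250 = 7.78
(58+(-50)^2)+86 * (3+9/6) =2945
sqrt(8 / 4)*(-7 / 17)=-7*sqrt(2) / 17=-0.58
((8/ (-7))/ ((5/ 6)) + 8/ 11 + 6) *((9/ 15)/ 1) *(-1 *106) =-655716/ 1925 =-340.63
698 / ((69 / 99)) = 23034 / 23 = 1001.48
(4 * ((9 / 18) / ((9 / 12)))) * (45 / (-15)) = -8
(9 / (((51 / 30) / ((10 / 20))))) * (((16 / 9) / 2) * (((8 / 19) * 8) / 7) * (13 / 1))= 33280 / 2261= 14.72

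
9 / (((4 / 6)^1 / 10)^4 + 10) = 455625 / 506251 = 0.90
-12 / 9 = -4 / 3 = -1.33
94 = 94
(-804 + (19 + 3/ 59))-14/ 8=-185661/ 236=-786.70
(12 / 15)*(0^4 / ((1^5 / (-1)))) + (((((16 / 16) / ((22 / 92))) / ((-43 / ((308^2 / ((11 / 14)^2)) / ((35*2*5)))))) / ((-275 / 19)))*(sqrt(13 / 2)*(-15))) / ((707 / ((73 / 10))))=-75031152*sqrt(26) / 328439375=-1.16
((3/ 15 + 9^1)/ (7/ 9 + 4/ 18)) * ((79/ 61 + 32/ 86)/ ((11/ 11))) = 201158/ 13115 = 15.34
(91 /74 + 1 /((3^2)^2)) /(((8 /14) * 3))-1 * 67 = -4767061 /71928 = -66.28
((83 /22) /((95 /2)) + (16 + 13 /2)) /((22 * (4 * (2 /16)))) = 47191 /22990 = 2.05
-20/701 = -0.03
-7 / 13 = -0.54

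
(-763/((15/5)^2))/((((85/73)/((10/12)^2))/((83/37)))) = -23115085/203796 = -113.42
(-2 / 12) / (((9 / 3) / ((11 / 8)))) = -11 / 144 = -0.08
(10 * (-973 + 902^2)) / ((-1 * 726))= -1354385 / 121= -11193.26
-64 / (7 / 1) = -64 / 7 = -9.14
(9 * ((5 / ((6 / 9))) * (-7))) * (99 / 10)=-4677.75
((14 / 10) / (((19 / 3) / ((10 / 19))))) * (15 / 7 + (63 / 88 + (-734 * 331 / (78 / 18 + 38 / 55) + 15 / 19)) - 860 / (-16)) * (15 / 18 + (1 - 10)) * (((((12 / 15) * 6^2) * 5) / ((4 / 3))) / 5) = 619992374698557 / 625472210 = 991238.88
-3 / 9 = -1 / 3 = -0.33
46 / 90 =23 / 45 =0.51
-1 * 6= -6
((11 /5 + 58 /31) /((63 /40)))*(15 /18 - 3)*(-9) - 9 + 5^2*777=12672628 /651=19466.40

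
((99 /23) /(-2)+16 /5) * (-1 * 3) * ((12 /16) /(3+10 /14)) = -15183 /23920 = -0.63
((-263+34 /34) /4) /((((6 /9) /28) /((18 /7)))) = -7074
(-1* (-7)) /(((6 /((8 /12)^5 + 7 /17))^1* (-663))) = -15715 /16433118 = -0.00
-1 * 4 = -4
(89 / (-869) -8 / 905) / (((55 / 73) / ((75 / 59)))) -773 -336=-1919093288 / 1730179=-1109.19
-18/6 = -3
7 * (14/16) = 49/8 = 6.12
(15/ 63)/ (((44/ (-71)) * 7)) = -355/ 6468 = -0.05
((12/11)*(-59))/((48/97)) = -5723/44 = -130.07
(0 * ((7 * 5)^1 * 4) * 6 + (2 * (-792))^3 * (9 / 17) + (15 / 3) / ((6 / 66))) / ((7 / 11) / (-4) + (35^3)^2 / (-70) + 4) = 1573840461644 / 19643178377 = 80.12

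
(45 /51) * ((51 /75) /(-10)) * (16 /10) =-12 /125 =-0.10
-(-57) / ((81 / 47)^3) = 1972637 / 177147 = 11.14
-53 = -53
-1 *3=-3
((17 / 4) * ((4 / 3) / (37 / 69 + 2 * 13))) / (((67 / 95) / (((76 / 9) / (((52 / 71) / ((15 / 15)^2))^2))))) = 3557710955 / 746366868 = 4.77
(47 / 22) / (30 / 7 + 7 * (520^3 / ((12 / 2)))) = 987 / 75787713980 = 0.00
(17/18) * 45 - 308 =-531/2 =-265.50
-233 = -233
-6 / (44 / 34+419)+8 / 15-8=-160354 / 21435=-7.48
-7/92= -0.08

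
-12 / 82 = -6 / 41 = -0.15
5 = 5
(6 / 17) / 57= 2 / 323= 0.01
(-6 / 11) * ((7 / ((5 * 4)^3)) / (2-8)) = 7 / 88000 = 0.00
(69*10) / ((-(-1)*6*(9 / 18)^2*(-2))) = -230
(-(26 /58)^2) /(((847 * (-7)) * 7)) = 169 /34904023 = 0.00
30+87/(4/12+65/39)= 73.50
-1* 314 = -314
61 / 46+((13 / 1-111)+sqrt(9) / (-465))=-689331 / 7130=-96.68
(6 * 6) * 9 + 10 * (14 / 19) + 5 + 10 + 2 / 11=72429 / 209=346.55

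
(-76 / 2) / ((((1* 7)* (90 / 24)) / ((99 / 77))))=-456 / 245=-1.86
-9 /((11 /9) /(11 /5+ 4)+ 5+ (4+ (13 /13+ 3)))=-2511 /3682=-0.68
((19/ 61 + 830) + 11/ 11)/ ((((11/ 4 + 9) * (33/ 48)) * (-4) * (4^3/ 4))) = -4610/ 2867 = -1.61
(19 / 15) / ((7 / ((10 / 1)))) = 38 / 21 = 1.81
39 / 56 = 0.70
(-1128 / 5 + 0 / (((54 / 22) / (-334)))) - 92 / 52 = -14779 / 65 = -227.37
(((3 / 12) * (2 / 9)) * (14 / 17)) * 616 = 4312 / 153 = 28.18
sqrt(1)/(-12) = -1/12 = -0.08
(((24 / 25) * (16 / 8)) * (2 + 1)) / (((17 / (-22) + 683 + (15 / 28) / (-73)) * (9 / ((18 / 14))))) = 51392 / 42608425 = 0.00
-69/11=-6.27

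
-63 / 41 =-1.54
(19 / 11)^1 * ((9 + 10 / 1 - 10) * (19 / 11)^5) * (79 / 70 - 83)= -220598136009 / 11273570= -19567.73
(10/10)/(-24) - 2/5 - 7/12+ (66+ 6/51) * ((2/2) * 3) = 134183/680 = 197.33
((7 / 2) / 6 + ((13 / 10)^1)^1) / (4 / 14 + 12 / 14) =791 / 480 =1.65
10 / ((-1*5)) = -2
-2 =-2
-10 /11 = -0.91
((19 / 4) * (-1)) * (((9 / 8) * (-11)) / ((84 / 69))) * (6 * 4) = 129789 / 112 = 1158.83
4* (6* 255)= 6120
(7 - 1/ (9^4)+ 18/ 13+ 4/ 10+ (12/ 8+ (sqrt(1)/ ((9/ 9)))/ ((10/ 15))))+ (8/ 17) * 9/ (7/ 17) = 65885107/ 2985255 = 22.07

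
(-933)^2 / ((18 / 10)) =483605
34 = 34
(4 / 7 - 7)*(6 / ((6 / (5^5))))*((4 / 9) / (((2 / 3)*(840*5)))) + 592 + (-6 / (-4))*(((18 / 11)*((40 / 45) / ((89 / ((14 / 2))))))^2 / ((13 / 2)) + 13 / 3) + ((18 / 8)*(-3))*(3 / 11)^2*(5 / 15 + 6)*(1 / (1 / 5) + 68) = 443477404063 / 1221053834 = 363.19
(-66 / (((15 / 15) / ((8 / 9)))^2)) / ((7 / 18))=-2816 / 21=-134.10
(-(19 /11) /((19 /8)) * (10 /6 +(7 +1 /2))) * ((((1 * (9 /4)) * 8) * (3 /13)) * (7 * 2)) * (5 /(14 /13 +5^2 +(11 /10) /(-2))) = -504000 /6637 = -75.94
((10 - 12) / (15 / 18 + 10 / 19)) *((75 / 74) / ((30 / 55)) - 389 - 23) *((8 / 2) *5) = 13839828 / 1147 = 12066.11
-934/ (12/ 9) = -1401/ 2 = -700.50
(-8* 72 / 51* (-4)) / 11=768 / 187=4.11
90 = 90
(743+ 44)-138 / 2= 718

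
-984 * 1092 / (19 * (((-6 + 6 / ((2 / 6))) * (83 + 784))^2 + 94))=-76752 / 146901635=-0.00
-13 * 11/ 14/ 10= -143/ 140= -1.02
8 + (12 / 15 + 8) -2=74 / 5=14.80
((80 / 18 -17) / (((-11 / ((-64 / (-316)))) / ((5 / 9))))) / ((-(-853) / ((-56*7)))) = -3543680 / 60041817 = -0.06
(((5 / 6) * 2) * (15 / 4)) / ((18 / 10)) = 125 / 36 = 3.47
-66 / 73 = -0.90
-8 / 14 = -0.57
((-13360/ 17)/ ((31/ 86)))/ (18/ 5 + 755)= -5744800/ 1998911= -2.87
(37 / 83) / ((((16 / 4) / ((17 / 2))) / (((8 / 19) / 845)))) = 0.00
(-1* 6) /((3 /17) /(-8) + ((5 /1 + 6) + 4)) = -272 /679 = -0.40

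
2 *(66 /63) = 44 /21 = 2.10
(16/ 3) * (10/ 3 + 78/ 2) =2032/ 9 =225.78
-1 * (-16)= 16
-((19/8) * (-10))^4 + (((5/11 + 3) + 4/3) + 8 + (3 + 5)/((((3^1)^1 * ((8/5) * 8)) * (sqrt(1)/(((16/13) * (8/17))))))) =-593995307773/1867008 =-318153.60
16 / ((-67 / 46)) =-736 / 67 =-10.99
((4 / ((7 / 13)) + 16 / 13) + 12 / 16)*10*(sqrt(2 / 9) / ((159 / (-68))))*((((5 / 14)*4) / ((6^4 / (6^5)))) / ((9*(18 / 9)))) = -5822500*sqrt(2) / 911547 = -9.03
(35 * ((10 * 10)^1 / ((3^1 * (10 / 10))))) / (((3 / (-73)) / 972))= -27594000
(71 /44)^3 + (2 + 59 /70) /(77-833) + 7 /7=2928954473 /563492160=5.20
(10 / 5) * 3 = 6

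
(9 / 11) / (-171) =-1 / 209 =-0.00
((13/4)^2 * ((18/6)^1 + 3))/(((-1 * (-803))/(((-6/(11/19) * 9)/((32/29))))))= -7542639/1130624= -6.67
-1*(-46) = 46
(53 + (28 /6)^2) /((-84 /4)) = -673 /189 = -3.56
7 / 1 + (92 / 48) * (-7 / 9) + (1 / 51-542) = -984961 / 1836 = -536.47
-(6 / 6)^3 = -1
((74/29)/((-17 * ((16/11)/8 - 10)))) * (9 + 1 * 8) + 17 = 27029/1566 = 17.26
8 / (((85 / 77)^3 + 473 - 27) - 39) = 456533 / 23302882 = 0.02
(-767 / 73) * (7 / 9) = -5369 / 657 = -8.17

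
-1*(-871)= 871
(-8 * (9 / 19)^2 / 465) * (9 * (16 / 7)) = -31104 / 391685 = -0.08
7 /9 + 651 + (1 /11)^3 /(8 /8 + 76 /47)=320113627 /491139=651.78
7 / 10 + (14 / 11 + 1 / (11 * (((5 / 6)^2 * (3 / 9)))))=1301 / 550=2.37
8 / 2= 4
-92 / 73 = -1.26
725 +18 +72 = 815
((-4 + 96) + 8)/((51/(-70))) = -7000/51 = -137.25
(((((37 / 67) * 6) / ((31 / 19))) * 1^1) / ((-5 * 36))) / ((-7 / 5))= 703 / 87234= 0.01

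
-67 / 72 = -0.93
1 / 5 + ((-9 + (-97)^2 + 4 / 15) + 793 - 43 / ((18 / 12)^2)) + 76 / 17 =7786802 / 765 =10178.83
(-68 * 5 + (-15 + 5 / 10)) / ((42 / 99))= -23397 / 28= -835.61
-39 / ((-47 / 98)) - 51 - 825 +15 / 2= -73995 / 94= -787.18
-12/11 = -1.09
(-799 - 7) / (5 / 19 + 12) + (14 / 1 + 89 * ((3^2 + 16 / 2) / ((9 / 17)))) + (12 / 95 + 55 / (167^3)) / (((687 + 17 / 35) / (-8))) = 2806.16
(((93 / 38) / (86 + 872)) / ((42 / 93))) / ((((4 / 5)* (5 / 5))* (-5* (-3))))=961 / 2038624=0.00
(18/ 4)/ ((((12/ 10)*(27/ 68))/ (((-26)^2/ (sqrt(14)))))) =28730*sqrt(14)/ 63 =1706.31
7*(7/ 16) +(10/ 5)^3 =177/ 16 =11.06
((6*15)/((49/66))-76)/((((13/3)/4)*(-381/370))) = -3279680/80899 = -40.54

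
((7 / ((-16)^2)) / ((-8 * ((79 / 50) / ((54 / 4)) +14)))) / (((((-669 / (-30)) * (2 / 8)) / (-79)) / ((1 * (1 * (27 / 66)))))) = 16797375 / 11967814144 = 0.00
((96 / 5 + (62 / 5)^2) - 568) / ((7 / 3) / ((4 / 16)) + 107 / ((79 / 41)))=-2340612 / 384325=-6.09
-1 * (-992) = 992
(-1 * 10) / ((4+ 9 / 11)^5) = -1610510 / 418195493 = -0.00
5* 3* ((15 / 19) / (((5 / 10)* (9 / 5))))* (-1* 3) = -39.47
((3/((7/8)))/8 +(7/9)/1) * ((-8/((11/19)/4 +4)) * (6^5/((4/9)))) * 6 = -59885568/245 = -244430.89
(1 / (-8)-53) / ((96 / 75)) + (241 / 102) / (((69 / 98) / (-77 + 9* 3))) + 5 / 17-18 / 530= -49902205751 / 238728960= -209.03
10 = 10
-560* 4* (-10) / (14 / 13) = 20800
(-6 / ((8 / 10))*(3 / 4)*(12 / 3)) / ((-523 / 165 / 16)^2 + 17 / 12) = -156816000 / 10147129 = -15.45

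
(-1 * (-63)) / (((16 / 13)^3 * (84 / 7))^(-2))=152202903552 / 4826809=31532.82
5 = 5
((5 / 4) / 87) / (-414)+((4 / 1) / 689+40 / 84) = 334895261 / 694859256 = 0.48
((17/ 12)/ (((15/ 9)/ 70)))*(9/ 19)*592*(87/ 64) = 3447549/ 152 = 22681.24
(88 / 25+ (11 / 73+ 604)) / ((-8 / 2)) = -1108999 / 7300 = -151.92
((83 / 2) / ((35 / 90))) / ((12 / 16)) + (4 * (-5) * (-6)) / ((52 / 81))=29958 / 91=329.21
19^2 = 361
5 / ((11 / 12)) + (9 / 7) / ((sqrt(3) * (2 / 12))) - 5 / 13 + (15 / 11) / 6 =18 * sqrt(3) / 7 + 1515 / 286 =9.75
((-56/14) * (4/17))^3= -4096/4913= -0.83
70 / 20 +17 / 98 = 180 / 49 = 3.67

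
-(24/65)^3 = -13824/274625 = -0.05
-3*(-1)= 3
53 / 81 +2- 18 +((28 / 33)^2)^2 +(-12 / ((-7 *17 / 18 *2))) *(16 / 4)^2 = -14412415 / 47041533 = -0.31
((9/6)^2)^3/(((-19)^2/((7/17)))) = 5103/392768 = 0.01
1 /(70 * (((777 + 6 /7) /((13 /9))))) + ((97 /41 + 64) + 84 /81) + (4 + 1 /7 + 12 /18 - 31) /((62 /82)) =142849781411 /4359974850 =32.76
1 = 1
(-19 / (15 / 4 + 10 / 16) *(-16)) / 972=608 / 8505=0.07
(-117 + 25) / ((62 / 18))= -828 / 31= -26.71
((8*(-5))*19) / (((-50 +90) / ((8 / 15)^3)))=-9728 / 3375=-2.88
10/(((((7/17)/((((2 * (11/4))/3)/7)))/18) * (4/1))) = 28.62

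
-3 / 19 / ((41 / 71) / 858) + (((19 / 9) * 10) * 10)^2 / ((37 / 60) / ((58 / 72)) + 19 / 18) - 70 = 24168.83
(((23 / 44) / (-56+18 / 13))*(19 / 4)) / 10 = -5681 / 1249600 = -0.00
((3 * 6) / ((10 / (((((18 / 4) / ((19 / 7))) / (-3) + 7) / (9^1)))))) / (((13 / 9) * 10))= 441 / 4940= 0.09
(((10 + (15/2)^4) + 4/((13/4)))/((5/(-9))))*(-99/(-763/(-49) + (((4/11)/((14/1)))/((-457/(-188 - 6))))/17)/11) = 32002804851633/9688035760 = 3303.33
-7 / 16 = -0.44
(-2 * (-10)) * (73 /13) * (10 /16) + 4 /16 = 3663 /52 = 70.44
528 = 528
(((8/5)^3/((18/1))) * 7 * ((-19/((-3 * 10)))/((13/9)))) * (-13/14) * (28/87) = -34048/163125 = -0.21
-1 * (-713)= 713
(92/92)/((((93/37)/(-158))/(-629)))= 3677134/93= 39539.08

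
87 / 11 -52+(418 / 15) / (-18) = -67774 / 1485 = -45.64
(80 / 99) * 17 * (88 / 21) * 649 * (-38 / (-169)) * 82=22002449920 / 31941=688846.62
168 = 168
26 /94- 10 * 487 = -228877 /47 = -4869.72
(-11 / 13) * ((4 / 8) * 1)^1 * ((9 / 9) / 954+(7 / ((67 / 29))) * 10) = -21303557 / 1661868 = -12.82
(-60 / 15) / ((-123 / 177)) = 236 / 41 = 5.76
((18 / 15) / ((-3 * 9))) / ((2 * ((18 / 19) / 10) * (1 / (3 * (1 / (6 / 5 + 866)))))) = -95 / 117072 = -0.00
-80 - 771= -851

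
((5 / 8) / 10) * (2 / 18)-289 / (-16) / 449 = 1525 / 32328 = 0.05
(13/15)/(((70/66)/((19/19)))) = 143/175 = 0.82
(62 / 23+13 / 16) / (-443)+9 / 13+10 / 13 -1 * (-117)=251040177 / 2119312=118.45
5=5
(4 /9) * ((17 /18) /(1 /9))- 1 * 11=-65 /9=-7.22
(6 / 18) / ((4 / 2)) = 1 / 6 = 0.17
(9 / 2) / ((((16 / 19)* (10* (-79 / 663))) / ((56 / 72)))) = -88179 / 25280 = -3.49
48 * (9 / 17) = 432 / 17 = 25.41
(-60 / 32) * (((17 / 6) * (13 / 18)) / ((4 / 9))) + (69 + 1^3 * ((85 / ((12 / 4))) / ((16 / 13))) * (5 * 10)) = 465181 / 384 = 1211.41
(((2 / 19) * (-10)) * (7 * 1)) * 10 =-1400 / 19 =-73.68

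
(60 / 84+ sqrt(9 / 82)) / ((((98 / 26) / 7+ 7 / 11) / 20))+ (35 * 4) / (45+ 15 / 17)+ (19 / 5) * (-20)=-77445 / 1274+ 715 * sqrt(82) / 1148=-55.15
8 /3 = 2.67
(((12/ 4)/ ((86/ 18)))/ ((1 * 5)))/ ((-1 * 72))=-3/ 1720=-0.00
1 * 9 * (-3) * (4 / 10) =-54 / 5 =-10.80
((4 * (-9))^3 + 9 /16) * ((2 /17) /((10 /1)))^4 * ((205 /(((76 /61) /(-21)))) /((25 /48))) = 406985229 /68637500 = 5.93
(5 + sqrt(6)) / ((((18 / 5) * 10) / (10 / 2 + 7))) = sqrt(6) / 3 + 5 / 3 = 2.48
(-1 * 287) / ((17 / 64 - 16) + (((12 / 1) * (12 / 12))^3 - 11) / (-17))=18368 / 7471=2.46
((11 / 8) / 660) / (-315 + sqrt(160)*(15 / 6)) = -21 / 3143200 - sqrt(10) / 4714800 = -0.00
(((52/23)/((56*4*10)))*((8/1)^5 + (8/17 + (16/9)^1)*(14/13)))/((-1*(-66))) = 370343/738990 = 0.50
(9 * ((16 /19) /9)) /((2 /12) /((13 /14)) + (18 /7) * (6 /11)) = 48048 /90269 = 0.53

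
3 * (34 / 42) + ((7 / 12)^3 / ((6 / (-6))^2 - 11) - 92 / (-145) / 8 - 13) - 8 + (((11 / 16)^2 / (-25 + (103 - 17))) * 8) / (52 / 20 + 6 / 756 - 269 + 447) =-450704116354423 / 24347086081920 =-18.51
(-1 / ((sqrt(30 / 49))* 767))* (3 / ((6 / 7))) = -49* sqrt(30) / 46020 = -0.01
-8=-8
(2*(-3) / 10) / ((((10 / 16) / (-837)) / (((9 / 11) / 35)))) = 180792 / 9625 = 18.78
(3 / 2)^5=243 / 32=7.59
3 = 3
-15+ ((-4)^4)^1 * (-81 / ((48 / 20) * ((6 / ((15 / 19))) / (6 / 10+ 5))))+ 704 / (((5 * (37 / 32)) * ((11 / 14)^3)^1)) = -2607294797 / 425315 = -6130.27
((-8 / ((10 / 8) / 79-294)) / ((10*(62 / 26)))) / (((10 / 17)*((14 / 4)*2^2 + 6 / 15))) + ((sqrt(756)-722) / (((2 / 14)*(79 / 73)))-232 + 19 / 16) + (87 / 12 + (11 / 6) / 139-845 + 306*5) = -95828612872774141 / 22769165872080 + 3066*sqrt(21) / 79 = -4030.85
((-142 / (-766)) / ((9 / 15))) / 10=71 / 2298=0.03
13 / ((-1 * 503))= -13 / 503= -0.03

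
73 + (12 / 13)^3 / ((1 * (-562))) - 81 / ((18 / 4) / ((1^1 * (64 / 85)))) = 3119431481 / 52475345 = 59.45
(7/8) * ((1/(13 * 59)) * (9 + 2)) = 77/6136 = 0.01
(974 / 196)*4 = 974 / 49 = 19.88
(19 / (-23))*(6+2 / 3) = -380 / 69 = -5.51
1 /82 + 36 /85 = 3037 /6970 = 0.44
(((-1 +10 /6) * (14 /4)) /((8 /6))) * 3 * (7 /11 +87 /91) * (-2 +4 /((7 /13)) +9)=241491 /2002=120.62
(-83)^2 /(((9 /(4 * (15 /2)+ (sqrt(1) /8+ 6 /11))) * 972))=18593411 /769824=24.15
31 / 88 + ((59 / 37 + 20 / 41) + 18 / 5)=4028023 / 667480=6.03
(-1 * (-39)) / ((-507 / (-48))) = 48 / 13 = 3.69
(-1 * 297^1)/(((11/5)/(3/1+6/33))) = -4725/11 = -429.55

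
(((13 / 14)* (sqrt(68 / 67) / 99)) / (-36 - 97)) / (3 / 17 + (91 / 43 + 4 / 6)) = -9503* sqrt(1139) / 13359282090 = -0.00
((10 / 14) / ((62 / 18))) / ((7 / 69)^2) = 214245 / 10633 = 20.15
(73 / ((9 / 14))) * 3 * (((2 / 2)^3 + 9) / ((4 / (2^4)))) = 40880 / 3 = 13626.67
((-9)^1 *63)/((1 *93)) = -189/31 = -6.10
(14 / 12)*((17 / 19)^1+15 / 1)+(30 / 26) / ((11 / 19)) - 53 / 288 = 15926015 / 782496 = 20.35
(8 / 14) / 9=4 / 63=0.06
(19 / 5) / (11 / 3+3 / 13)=39 / 40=0.98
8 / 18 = 4 / 9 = 0.44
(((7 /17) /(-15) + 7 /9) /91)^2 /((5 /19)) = 127756 /494515125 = 0.00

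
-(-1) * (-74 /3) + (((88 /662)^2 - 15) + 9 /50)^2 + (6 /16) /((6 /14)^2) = 11792586688108477 /60018063605000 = 196.48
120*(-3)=-360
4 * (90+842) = 3728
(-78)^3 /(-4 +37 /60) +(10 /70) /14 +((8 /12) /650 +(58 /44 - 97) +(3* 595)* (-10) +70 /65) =1864139839006 /15240225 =122317.08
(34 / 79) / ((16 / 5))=85 / 632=0.13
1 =1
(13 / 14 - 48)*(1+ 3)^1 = -1318 / 7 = -188.29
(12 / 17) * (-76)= -912 / 17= -53.65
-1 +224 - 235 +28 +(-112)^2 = 12560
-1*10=-10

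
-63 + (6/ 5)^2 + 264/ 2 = 1761/ 25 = 70.44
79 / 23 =3.43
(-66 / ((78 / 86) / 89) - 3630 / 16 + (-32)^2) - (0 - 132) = -576923 / 104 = -5547.34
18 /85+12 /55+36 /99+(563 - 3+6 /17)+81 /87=15240733 /27115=562.08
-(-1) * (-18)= -18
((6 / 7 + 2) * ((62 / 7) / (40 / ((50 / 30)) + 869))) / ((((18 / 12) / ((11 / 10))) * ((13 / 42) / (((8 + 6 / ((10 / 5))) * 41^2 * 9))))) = 907982064 / 81263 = 11173.38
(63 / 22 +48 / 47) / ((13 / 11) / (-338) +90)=52221 / 1209733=0.04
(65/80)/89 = 13/1424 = 0.01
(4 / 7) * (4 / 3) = 16 / 21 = 0.76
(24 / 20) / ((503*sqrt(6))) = 0.00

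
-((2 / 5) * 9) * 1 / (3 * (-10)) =3 / 25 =0.12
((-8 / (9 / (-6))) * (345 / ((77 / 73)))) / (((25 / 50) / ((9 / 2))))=1208880 / 77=15699.74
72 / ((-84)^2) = 1 / 98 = 0.01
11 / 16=0.69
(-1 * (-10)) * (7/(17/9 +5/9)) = 28.64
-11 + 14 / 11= -107 / 11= -9.73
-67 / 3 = -22.33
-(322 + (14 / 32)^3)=-1319255 / 4096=-322.08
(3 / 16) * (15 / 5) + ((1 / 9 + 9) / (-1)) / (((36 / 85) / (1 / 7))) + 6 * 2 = 9.49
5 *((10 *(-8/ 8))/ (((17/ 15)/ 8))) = -6000/ 17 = -352.94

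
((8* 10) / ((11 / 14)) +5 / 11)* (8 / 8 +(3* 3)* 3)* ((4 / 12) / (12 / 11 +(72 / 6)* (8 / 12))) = 105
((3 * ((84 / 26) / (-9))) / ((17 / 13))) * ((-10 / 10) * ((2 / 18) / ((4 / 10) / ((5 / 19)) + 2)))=175 / 6732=0.03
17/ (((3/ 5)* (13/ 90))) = 2550/ 13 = 196.15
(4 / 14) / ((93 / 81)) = 54 / 217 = 0.25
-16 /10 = -8 /5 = -1.60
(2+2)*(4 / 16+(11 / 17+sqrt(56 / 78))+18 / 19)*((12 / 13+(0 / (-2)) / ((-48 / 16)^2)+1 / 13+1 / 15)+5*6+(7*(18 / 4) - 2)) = 7268*sqrt(273) / 585+4329911 / 9690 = 652.12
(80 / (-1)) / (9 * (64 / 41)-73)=3280 / 2417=1.36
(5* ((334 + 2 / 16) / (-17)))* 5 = -66825 / 136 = -491.36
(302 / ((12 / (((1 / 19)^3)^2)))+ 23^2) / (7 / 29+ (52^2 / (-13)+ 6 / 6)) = -4330385166905 / 1692522614856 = -2.56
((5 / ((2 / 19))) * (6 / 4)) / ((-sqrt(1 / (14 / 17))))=-285 * sqrt(238) / 68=-64.66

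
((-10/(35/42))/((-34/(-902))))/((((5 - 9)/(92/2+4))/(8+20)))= 111423.53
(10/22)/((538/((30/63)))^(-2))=31911201/55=580203.65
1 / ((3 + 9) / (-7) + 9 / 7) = -7 / 3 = -2.33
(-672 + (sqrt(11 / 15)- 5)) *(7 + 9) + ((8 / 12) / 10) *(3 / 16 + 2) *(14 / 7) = -259961 / 24 + 16 *sqrt(165) / 15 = -10818.01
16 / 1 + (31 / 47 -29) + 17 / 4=-1521 / 188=-8.09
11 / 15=0.73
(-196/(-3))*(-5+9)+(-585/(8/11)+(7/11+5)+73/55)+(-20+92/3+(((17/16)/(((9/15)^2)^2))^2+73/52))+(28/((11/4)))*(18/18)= -536349557141/1200925440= -446.61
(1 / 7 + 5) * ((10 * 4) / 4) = 360 / 7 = 51.43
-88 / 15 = -5.87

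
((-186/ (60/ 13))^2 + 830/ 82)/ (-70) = -6700269/ 287000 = -23.35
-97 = -97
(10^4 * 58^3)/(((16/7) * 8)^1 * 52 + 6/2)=13657840000/6677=2045505.47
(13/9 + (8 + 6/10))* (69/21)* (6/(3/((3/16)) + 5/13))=270296/22365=12.09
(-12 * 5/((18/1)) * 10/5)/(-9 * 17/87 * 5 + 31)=-145/483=-0.30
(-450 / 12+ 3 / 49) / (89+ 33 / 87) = -35467 / 84672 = -0.42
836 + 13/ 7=5865/ 7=837.86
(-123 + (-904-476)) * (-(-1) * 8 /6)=-2004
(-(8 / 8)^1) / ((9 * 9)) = -1 / 81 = -0.01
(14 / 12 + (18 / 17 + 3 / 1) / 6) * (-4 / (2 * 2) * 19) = -1786 / 51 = -35.02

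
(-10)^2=100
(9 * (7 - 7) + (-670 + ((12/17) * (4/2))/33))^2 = 15695579524/34969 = 448842.68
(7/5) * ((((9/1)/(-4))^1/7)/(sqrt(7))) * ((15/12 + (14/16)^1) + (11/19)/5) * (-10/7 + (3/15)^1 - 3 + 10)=-1548027 * sqrt(7)/1862000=-2.20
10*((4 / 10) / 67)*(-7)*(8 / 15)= -224 / 1005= -0.22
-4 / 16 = -1 / 4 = -0.25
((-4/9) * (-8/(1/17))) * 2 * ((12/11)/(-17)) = -256/33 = -7.76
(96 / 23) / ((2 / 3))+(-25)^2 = 14519 / 23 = 631.26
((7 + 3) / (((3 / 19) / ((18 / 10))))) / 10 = 57 / 5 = 11.40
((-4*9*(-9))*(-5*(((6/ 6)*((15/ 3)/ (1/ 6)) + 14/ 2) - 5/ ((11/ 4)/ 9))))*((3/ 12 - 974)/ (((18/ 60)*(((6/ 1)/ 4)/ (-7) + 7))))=175902300/ 11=15991118.18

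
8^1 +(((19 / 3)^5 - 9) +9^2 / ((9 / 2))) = 2480230 / 243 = 10206.71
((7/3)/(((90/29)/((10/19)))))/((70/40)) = 116/513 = 0.23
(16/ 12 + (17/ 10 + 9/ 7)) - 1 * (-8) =12.32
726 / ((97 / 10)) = 7260 / 97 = 74.85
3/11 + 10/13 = 149/143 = 1.04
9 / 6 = 3 / 2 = 1.50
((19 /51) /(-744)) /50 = -19 /1897200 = -0.00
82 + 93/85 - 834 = -750.91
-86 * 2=-172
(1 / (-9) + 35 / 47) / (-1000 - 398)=-134 / 295677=-0.00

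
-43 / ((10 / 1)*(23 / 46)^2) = -86 / 5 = -17.20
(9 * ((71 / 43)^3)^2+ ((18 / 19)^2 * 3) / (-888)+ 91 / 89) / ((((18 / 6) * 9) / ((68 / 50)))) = 46858806072869204743 / 5072399358197991975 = 9.24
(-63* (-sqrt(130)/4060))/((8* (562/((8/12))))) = 3* sqrt(130)/1303840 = 0.00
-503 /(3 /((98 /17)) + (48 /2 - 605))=49294 /56887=0.87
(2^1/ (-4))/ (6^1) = -1/ 12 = -0.08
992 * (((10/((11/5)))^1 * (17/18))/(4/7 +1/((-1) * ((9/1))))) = 2951200/319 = 9251.41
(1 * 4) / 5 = 4 / 5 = 0.80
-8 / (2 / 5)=-20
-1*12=-12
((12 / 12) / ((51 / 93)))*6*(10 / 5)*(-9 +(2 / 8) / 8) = -26691 / 136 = -196.26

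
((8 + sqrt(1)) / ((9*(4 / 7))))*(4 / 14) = 1 / 2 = 0.50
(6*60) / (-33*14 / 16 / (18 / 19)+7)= -17280 / 1127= -15.33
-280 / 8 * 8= -280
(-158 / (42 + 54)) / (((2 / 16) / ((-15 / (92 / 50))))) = 9875 / 92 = 107.34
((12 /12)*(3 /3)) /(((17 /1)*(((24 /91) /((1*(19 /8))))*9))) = 1729 /29376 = 0.06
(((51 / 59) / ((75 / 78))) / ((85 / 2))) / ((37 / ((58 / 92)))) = 2262 / 6276125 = 0.00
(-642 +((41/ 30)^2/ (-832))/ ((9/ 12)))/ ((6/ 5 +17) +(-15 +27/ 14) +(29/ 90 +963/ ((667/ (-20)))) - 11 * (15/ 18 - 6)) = -19.22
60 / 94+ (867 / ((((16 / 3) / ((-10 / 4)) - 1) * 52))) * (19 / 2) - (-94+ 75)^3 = 33282817 / 4888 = 6809.09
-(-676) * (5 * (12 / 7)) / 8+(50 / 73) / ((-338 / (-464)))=62629790 / 86359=725.23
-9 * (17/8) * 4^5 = -19584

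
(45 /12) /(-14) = -15 /56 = -0.27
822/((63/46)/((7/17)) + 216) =12604/3363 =3.75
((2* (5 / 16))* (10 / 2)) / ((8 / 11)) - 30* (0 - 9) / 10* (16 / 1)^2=442643 / 64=6916.30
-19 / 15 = -1.27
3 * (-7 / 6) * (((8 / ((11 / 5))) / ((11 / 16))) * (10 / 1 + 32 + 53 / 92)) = -2193520 / 2783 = -788.19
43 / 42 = 1.02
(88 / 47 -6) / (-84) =97 / 1974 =0.05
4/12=1/3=0.33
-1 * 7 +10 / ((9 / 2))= -4.78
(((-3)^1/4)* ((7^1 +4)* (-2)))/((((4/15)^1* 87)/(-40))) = -825/29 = -28.45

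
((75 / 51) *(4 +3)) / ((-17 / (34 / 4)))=-5.15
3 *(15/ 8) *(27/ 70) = 243/ 112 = 2.17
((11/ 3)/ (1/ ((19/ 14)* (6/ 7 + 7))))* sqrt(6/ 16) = 11495* sqrt(6)/ 1176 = 23.94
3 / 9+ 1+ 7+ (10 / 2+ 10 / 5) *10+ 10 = 265 / 3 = 88.33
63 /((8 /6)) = 189 /4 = 47.25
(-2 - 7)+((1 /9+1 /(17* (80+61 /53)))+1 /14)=-81226309 /9212742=-8.82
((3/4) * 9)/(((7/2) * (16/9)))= 243/224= 1.08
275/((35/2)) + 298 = 2196/7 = 313.71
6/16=3/8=0.38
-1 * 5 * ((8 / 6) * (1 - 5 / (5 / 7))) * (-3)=-120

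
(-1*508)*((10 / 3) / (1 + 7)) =-635 / 3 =-211.67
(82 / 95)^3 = 551368 / 857375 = 0.64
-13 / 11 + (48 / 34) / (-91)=-20375 / 17017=-1.20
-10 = -10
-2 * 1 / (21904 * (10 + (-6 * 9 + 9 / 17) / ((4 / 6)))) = 17 / 13071212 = 0.00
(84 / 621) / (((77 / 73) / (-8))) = -2336 / 2277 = -1.03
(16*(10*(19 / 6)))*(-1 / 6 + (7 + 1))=35720 / 9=3968.89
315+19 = 334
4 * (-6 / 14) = -12 / 7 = -1.71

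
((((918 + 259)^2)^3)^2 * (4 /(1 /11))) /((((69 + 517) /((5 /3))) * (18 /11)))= 4276346905527238902891584225123421070205 /7911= 540557060488843243950396200000000000.00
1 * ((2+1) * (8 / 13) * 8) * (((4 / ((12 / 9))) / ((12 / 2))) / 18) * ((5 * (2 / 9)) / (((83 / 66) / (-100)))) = -352000 / 9711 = -36.25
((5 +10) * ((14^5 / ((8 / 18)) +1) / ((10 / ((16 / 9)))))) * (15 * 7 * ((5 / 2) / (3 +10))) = 65159500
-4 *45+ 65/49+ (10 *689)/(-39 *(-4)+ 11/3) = -3180815/23471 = -135.52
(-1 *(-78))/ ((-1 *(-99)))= 26/ 33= 0.79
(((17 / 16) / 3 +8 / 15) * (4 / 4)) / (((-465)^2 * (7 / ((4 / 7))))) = 0.00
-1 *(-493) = 493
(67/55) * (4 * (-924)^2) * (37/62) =384820128/155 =2482710.50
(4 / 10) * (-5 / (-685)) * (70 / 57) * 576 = 5376 / 2603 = 2.07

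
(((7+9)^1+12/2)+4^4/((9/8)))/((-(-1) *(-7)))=-2246/63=-35.65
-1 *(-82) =82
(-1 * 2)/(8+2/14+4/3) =-42/199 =-0.21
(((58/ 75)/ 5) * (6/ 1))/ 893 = 116/ 111625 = 0.00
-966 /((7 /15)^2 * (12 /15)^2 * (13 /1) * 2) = -388125 /1456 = -266.57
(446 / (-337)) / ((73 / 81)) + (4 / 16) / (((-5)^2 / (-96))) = -1493574 / 615025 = -2.43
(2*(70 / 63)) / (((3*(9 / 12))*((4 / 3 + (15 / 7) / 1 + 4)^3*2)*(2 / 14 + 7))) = 0.00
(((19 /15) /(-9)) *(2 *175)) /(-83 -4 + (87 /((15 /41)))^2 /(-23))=382375 /19760571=0.02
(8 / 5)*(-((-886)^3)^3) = 2691494421246139644397334528 / 5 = 538298884249227928879466900.00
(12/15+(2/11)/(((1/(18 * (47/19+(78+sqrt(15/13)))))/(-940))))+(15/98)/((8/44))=-4609654229/18620 - 33840 * sqrt(195)/143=-250869.22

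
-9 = -9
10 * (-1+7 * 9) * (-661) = -409820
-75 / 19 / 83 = -75 / 1577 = -0.05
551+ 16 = 567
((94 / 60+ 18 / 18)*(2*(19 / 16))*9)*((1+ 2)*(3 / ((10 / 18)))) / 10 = 355509 / 4000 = 88.88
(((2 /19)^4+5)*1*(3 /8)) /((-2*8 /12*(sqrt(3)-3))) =1954863*sqrt(3) /8340544+5864589 /8340544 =1.11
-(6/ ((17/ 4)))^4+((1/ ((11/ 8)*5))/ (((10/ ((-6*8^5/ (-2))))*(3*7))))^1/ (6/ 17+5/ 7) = 174516219904/ 2916970925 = 59.83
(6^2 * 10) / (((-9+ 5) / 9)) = -810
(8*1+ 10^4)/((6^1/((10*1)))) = 16680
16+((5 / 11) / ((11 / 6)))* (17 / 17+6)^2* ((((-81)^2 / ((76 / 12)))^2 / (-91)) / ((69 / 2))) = -54029898556 / 13060619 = -4136.86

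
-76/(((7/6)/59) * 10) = -13452/35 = -384.34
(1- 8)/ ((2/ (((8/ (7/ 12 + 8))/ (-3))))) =112/ 103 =1.09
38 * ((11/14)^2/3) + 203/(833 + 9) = 498860/61887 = 8.06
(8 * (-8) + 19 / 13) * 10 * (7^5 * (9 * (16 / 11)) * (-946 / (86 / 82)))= 1613455865280 / 13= 124111989636.92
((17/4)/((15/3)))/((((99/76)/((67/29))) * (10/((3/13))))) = 0.03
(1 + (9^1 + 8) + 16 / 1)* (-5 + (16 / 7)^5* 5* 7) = 177849750 / 2401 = 74073.20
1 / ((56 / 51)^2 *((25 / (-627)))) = -1630827 / 78400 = -20.80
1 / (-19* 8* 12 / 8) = -1 / 228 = -0.00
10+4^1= 14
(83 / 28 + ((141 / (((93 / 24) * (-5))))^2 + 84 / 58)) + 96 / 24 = 1197290583 / 19508300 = 61.37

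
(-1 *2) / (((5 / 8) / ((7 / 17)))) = -112 / 85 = -1.32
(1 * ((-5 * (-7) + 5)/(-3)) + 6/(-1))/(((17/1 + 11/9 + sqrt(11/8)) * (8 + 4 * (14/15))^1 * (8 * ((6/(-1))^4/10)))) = -29725/339414768 + 725 * sqrt(22)/603404032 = -0.00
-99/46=-2.15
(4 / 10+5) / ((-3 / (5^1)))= -9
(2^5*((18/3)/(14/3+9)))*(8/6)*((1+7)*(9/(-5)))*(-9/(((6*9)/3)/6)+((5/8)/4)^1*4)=131328/205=640.62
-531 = -531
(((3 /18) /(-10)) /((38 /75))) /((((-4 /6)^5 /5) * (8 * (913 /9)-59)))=54675 /32943872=0.00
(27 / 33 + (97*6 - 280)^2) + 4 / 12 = 3009770 / 33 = 91205.15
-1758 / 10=-175.80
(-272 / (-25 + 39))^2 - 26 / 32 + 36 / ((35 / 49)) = 1674063 / 3920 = 427.06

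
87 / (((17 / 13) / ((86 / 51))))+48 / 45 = 490954 / 4335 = 113.25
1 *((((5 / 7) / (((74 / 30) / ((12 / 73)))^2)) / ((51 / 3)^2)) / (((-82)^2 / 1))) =40500 / 24809200250863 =0.00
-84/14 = -6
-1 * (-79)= 79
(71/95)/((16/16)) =71/95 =0.75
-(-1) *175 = 175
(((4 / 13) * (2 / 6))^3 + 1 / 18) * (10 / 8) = 33595 / 474552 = 0.07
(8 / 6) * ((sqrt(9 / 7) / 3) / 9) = 4 * sqrt(7) / 189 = 0.06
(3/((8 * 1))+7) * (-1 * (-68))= 1003/2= 501.50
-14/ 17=-0.82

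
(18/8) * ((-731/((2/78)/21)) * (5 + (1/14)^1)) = -54651753/8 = -6831469.12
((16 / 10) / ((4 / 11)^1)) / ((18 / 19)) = 209 / 45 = 4.64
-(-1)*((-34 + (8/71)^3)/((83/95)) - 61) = -2968107283/29706613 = -99.91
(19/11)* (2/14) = 19/77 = 0.25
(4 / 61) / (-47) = -4 / 2867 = -0.00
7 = 7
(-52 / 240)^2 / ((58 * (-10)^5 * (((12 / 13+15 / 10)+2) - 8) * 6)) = 2197 / 5825520000000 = 0.00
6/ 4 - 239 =-475/ 2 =-237.50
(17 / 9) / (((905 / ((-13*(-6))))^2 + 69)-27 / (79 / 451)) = 0.04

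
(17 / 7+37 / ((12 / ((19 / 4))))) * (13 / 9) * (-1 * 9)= -74581 / 336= -221.97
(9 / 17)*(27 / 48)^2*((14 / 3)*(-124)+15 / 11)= -4629393 / 47872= -96.70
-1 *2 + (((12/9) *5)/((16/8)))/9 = -44/27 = -1.63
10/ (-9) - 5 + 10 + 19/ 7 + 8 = 920/ 63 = 14.60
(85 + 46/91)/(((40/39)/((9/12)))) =70029/1120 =62.53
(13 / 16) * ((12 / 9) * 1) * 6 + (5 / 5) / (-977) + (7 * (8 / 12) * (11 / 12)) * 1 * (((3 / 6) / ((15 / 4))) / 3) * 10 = 1329535 / 158274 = 8.40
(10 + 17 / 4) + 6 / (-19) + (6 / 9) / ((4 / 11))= 3595 / 228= 15.77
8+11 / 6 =59 / 6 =9.83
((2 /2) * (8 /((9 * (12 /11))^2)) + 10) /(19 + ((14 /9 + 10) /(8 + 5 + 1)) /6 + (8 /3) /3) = 102907 /204390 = 0.50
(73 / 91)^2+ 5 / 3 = 57392 / 24843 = 2.31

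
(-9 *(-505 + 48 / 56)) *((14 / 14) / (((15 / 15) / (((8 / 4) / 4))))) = 31761 / 14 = 2268.64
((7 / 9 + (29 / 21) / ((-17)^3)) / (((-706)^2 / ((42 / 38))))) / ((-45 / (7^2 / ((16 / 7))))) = -8254295 / 10049941143072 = -0.00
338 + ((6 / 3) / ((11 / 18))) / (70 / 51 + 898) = 42634765 / 126137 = 338.00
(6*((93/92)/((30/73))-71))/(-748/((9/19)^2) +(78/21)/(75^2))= 0.12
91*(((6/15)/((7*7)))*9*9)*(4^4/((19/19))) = 539136/35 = 15403.89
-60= -60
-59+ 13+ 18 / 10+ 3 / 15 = -44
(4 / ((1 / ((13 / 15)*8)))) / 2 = 208 / 15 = 13.87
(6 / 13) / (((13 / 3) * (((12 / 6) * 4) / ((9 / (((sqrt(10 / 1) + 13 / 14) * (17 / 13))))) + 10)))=7329 / 678467 - 9996 * sqrt(10) / 8820071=0.01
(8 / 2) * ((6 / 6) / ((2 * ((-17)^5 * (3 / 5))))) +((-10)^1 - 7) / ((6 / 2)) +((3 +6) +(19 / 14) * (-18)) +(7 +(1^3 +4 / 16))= -1532025983 / 119267988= -12.85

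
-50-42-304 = -396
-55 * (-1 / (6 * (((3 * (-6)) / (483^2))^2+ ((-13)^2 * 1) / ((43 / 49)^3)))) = 267103067235935 / 7286802758499354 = 0.04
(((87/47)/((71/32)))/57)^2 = 861184/4019940409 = 0.00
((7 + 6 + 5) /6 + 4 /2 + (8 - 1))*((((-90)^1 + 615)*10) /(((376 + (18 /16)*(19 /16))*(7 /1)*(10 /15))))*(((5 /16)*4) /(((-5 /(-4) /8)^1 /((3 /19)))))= 41472000 /917681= 45.19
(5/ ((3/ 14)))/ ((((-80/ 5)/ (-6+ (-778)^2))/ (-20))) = 52961825/ 3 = 17653941.67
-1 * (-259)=259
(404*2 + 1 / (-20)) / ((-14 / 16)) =-32318 / 35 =-923.37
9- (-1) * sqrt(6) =sqrt(6)+9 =11.45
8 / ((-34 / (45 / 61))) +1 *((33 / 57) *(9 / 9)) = 0.41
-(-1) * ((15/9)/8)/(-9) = -0.02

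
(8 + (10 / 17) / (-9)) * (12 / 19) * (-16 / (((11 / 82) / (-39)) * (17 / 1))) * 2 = 165647872 / 60401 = 2742.47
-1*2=-2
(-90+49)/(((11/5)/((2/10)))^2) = -41/121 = -0.34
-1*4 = -4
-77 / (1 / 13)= -1001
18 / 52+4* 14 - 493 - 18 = -11821 / 26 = -454.65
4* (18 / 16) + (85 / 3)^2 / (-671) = 39901 / 12078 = 3.30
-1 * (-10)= 10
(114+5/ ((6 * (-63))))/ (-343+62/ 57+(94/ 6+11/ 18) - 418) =-818653/ 5340783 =-0.15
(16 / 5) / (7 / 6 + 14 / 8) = 192 / 175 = 1.10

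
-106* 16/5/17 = -1696/85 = -19.95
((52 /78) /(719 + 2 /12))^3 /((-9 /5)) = -64 /144615520575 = -0.00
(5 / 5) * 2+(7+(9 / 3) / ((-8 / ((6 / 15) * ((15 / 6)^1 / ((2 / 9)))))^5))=9260037 / 1048576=8.83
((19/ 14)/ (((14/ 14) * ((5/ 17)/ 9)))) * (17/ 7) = 49419/ 490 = 100.86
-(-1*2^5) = 32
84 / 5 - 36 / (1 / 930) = -167316 / 5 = -33463.20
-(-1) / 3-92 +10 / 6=-90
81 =81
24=24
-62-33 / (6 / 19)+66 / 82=-13587 / 82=-165.70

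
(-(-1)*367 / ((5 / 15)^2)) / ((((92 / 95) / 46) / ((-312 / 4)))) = -12237615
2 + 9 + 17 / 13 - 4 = 108 / 13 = 8.31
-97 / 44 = -2.20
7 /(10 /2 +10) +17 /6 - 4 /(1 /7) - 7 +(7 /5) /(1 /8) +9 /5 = -187 /10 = -18.70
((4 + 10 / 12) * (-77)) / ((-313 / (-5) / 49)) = -547085 / 1878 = -291.31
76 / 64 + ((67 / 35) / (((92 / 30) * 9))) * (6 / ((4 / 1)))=3327 / 2576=1.29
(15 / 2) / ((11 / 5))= 75 / 22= 3.41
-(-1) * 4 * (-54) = -216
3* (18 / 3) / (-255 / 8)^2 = 128 / 7225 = 0.02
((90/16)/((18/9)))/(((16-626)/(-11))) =99/1952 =0.05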